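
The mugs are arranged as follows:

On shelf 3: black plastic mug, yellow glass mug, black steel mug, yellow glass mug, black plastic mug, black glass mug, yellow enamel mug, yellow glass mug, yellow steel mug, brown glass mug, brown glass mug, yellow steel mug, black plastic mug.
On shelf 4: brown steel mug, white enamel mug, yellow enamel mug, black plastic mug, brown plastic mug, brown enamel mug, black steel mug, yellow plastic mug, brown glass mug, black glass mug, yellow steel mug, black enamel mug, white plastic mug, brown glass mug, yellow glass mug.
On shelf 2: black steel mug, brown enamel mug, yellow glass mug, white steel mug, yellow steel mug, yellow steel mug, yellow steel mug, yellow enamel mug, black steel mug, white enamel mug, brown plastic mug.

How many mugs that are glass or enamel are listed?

19

enamel: 8; glass: 11; together 8 + 11 = 19.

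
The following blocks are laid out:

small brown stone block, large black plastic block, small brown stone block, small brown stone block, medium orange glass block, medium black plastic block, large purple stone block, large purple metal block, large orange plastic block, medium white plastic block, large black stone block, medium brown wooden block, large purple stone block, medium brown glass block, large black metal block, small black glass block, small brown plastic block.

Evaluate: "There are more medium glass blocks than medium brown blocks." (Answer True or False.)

False

|medium glass blocks| = 2.
|medium brown blocks| = 2.
The claim requires 2 > 2, which does not hold.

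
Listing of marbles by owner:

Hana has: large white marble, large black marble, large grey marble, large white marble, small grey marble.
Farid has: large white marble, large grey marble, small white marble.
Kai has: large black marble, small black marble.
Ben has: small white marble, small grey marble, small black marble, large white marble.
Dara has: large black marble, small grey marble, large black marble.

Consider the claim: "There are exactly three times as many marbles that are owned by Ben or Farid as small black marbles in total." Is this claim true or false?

False

marbles owned by Ben or Farid: 7.
small black marbles: 2.
The claim requires 7 = 3 × 2 = 6, which does not hold.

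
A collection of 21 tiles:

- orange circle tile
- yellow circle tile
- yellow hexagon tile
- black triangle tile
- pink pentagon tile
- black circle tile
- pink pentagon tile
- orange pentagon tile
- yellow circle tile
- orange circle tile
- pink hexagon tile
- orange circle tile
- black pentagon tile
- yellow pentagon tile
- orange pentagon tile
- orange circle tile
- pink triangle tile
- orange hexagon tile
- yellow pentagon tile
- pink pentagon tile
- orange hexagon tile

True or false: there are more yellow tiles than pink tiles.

False

|yellow tiles| = 5.
|pink tiles| = 5.
The claim requires 5 > 5, which does not hold.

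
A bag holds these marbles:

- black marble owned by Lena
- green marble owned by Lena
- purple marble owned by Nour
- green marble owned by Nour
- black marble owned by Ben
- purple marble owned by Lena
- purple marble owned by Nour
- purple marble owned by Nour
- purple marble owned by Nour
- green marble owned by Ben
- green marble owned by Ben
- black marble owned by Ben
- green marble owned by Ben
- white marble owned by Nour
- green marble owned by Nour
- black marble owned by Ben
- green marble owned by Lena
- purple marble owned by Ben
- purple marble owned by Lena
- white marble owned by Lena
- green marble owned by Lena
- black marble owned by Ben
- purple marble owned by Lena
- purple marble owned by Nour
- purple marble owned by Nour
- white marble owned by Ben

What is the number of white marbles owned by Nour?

1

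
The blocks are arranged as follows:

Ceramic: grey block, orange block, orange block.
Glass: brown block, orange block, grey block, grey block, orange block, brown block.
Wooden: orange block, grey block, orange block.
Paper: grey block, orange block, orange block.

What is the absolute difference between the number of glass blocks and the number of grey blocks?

glass blocks: 6. grey blocks: 5.
|6 − 5| = 6 − 5 = 1.

1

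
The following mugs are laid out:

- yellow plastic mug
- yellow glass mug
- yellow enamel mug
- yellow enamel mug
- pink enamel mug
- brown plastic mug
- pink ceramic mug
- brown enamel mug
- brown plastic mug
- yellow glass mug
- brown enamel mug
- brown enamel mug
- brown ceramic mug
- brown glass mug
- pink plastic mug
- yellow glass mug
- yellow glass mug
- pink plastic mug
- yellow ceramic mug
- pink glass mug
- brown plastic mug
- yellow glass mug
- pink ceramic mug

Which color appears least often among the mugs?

Counts by color: yellow 9, brown 8, pink 6.
The minimum is 6, held uniquely by pink.

pink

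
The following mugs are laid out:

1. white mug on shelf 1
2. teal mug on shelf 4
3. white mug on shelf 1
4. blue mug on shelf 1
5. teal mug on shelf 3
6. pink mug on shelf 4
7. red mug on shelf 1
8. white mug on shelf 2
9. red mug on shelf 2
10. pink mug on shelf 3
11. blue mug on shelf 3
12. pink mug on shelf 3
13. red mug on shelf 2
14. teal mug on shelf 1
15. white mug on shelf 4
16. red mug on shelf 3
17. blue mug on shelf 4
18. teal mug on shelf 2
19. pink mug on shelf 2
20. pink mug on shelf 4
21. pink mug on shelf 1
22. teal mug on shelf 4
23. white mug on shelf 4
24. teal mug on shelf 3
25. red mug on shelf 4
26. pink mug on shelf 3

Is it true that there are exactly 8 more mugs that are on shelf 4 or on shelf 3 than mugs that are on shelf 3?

There are 15 mugs on shelf 4 or on shelf 3.
There are 7 mugs on shelf 3.
The claim requires 15 − 7 (= 8) to equal 8, which holds.

True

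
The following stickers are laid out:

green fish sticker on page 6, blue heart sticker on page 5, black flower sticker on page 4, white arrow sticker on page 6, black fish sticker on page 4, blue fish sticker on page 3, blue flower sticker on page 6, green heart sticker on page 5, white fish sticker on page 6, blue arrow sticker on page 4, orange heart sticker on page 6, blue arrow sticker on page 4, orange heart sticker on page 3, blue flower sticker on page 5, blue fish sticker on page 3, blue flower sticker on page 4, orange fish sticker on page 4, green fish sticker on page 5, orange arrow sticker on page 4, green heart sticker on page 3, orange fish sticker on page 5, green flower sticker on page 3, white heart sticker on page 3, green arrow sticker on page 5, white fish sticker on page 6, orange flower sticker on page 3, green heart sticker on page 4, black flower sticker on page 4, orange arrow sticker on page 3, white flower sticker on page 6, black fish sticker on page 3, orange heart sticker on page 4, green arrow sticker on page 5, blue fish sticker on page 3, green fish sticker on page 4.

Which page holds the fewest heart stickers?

page 6

Counts by page (restricted to heart stickers): page 3→3, page 4→2, page 5→2, page 6→1.
The minimum is 1, held uniquely by page 6.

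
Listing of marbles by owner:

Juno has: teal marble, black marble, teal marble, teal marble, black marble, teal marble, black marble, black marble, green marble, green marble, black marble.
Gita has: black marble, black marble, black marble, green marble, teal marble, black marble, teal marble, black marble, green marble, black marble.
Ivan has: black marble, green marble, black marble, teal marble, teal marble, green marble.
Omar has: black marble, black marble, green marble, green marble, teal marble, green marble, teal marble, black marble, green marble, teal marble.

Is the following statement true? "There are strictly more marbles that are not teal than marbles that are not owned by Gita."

|marbles that are not teal| = 26.
|marbles that are not owned by Gita| = 27.
The claim requires 26 > 27, which does not hold.

False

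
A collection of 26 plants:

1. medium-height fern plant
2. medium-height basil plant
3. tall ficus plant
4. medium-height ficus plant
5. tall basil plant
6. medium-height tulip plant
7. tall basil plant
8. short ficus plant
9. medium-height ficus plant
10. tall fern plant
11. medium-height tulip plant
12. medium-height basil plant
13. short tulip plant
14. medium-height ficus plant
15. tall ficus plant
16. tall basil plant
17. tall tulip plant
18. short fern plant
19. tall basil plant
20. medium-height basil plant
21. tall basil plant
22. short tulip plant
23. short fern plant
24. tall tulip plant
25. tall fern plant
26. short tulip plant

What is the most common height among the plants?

Counts by height: tall 11, medium-height 9, short 6.
The maximum is 11, held uniquely by tall.

tall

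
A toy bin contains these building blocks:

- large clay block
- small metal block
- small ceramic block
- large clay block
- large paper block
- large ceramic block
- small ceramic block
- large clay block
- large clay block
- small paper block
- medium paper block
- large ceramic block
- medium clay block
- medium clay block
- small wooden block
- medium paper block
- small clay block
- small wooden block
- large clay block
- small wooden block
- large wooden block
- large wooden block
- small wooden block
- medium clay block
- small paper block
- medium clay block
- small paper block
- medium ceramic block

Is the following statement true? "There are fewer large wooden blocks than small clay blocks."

False

There are 2 large wooden blocks.
There is 1 small clay block.
The claim requires 2 < 1, which does not hold.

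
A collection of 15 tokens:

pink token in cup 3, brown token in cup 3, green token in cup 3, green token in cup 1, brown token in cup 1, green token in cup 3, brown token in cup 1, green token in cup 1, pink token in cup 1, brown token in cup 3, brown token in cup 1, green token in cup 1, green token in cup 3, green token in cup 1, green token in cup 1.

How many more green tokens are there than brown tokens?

3

green tokens: 8.
brown tokens: 5.
8 − 5 = 3.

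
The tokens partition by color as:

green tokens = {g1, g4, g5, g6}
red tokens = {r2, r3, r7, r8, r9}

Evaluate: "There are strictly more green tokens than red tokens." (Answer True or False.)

False

green tokens: 4.
red tokens: 5.
The claim requires 4 > 5, which does not hold.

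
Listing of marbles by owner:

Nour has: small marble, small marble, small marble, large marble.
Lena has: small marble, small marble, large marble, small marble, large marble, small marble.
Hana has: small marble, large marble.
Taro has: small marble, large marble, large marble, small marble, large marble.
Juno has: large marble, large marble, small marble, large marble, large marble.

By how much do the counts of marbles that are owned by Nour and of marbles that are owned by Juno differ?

1

marbles owned by Nour: 4. marbles owned by Juno: 5.
|4 − 5| = 5 − 4 = 1.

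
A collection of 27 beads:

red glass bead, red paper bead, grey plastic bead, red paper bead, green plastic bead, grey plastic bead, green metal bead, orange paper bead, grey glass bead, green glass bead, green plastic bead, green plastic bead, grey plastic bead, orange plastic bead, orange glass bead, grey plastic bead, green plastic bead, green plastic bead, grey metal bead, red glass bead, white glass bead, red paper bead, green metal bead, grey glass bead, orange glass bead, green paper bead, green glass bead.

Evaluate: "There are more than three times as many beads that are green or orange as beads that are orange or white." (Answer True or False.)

False

|beads that are green or orange| = 14.
|beads that are orange or white| = 5.
The claim requires 14 > 3 × 5 = 15, which does not hold.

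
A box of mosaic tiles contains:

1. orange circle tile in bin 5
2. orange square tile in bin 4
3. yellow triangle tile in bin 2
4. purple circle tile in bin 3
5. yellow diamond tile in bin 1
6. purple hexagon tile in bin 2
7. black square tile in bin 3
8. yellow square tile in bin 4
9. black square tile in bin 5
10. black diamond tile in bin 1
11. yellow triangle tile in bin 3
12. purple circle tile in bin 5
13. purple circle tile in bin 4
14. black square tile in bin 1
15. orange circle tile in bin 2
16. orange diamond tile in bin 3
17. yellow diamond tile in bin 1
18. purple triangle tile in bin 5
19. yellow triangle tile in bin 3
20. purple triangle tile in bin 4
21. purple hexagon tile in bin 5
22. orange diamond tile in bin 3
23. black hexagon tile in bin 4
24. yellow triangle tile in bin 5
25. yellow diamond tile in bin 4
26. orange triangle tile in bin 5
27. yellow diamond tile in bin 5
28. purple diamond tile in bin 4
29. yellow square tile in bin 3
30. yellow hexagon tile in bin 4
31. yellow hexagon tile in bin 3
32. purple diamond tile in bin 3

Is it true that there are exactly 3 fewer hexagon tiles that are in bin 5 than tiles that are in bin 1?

|hexagon tiles in bin 5| = 1.
|tiles in bin 1| = 4.
The claim requires 4 − 1 (= 3) to equal 3, which holds.

True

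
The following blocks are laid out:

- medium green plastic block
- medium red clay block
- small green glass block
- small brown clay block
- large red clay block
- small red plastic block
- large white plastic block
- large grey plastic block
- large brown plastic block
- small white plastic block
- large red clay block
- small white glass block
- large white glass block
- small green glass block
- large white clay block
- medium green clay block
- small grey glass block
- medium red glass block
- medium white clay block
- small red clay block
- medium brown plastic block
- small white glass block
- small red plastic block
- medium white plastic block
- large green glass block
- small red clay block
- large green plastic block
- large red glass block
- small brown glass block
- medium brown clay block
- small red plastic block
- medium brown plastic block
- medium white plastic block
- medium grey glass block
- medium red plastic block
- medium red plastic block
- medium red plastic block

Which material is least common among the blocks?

Counts by material: plastic 16, glass 11, clay 10.
The minimum is 10, held uniquely by clay.

clay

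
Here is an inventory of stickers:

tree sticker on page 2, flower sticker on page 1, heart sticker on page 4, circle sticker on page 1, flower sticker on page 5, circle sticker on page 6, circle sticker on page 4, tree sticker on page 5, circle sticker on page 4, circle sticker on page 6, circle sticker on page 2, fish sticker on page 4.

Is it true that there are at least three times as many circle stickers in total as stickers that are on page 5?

True

There are 6 circle stickers.
There are 2 stickers on page 5.
The claim requires 6 ≥ 3 × 2 = 6, which holds.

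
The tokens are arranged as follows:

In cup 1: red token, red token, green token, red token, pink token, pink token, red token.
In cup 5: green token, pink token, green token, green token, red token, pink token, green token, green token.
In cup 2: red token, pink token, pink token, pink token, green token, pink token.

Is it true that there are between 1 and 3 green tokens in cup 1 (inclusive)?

|green tokens in cup 1| = 1.
The claim requires 1 ≤ 1 ≤ 3, which holds.

True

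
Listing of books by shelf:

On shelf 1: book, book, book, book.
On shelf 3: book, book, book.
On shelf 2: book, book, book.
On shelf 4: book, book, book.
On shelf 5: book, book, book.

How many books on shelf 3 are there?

3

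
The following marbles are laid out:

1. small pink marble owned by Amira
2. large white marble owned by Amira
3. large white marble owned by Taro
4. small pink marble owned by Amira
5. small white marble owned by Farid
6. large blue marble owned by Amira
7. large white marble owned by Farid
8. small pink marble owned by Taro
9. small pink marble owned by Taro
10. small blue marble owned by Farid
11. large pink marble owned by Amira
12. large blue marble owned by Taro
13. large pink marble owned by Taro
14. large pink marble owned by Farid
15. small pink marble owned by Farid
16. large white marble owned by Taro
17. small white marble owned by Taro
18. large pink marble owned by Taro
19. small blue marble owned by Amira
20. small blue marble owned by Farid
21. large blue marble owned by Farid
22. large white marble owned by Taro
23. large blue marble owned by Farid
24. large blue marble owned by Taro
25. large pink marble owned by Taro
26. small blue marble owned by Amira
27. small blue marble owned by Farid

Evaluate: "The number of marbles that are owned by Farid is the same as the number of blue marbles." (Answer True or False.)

False

Count of marbles owned by Farid: 9.
There are 10 blue marbles.
The claim requires 9 = 10, which does not hold.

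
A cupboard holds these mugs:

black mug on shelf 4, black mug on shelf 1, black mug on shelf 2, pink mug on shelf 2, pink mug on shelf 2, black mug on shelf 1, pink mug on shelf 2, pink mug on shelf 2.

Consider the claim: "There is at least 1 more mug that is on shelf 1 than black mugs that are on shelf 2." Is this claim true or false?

There are 2 mugs on shelf 1.
There is 1 black mug on shelf 2.
The claim requires 2 − 1 = 1 ≥ 1, which holds.

True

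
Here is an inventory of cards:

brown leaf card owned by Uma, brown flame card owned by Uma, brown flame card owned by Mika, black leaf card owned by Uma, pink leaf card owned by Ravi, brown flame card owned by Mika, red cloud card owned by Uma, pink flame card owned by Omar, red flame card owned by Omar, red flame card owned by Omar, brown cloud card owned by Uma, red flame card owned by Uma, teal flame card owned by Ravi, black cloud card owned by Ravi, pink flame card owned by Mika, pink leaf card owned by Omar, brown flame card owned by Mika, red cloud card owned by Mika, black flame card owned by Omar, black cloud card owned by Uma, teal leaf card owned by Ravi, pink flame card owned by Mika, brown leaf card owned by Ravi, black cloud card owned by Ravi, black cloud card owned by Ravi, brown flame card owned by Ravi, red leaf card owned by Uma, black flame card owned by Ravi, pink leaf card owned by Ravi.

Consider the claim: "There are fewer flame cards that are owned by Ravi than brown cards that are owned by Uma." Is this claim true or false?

False

|flame cards owned by Ravi| = 3.
|brown cards owned by Uma| = 3.
The claim requires 3 < 3, which does not hold.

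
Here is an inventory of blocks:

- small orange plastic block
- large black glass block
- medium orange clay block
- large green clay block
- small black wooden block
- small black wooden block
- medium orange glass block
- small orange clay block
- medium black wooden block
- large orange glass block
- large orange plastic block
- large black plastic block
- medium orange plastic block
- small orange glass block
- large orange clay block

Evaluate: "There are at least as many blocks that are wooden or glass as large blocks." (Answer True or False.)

True

|blocks that are wooden or glass| = 7.
|large blocks| = 6.
The claim requires 7 ≥ 6, which holds.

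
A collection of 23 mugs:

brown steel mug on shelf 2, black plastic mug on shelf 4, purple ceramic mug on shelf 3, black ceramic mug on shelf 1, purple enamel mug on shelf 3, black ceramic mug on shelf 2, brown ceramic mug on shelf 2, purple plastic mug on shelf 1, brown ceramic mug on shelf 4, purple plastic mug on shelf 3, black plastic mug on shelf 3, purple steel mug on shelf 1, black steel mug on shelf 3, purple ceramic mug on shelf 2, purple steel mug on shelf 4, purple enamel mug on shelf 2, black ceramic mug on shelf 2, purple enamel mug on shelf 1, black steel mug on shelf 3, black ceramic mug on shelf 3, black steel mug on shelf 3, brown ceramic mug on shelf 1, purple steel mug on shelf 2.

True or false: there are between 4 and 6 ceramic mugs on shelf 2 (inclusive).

True

ceramic mugs on shelf 2: 4.
The claim requires 4 ≤ 4 ≤ 6, which holds.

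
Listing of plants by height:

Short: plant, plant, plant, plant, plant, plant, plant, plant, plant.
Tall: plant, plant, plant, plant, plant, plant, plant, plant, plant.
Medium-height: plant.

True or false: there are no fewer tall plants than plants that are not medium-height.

|tall plants| = 9.
|plants that are not medium-height| = 18.
The claim requires 9 ≥ 18, which does not hold.

False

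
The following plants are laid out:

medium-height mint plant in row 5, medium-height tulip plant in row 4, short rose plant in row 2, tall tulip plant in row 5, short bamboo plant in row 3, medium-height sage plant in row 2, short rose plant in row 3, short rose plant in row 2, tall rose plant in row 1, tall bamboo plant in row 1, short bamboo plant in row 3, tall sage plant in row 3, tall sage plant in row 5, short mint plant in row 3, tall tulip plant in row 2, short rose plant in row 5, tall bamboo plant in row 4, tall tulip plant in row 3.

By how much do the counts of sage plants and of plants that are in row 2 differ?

sage plants: 3. plants in row 2: 4.
|3 − 4| = 4 − 3 = 1.

1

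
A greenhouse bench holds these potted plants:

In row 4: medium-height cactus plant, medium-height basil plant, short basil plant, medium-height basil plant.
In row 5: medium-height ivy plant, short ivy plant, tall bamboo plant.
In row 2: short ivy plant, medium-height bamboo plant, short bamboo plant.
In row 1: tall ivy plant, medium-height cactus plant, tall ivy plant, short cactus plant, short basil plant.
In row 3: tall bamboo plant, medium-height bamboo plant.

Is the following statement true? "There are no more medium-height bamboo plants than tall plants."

True

There are 2 medium-height bamboo plants.
There are 4 tall plants.
The claim requires 2 ≤ 4, which holds.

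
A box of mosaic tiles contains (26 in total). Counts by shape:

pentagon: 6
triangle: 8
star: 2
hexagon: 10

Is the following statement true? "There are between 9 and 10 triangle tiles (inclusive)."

False

triangle tiles: 8.
The claim requires 9 ≤ 8 ≤ 10, which does not hold.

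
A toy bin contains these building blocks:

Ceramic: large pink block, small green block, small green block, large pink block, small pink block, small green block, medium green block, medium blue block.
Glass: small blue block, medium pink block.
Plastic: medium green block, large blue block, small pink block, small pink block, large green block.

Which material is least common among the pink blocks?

Counts by material (restricted to pink blocks): ceramic 3, plastic 2, glass 1.
The minimum is 1, held uniquely by glass.

glass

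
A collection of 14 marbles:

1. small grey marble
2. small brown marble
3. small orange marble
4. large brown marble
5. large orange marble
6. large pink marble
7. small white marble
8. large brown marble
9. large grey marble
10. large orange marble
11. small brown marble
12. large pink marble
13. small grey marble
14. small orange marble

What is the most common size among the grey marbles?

small

Counts by size (restricted to grey marbles): small 2, large 1.
The maximum is 2, held uniquely by small.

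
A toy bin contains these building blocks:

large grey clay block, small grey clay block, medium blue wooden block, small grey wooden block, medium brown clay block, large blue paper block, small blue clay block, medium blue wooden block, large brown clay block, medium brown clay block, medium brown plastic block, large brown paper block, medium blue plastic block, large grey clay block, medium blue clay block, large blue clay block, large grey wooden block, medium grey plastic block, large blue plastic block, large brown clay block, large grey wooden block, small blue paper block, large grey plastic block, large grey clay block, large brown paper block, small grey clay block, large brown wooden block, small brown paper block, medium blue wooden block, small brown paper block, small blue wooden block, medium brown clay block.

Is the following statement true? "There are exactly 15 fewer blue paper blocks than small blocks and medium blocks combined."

False

There are 2 blue paper blocks.
small blocks: 8; medium blocks: 10; combined: 8 + 10 = 18.
The claim requires 18 − 2 (= 16) to equal 15, which does not hold.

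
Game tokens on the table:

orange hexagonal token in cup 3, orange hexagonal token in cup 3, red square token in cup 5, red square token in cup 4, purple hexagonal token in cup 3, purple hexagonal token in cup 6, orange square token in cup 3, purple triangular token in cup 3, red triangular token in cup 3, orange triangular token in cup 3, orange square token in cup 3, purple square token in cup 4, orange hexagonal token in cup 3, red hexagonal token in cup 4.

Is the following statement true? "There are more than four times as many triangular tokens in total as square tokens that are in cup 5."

False

triangular tokens: 3.
square tokens in cup 5: 1.
The claim requires 3 > 4 × 1 = 4, which does not hold.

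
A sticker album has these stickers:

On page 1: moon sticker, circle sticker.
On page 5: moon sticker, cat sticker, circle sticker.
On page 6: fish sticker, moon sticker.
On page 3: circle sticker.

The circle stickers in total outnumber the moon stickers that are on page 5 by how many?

circle stickers: 3.
moon stickers on page 5: 1.
3 − 1 = 2.

2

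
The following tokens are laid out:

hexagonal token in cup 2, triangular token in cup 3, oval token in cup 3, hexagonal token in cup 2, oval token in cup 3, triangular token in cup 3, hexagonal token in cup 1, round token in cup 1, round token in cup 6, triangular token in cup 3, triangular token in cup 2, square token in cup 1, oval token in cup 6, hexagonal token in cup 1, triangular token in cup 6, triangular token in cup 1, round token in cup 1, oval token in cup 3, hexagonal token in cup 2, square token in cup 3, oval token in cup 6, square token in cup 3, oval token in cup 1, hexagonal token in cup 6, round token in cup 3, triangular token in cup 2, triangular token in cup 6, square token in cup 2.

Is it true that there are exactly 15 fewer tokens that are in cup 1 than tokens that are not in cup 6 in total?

|tokens in cup 1| = 7.
|tokens that are not in cup 6| = 22.
The claim requires 22 − 7 (= 15) to equal 15, which holds.

True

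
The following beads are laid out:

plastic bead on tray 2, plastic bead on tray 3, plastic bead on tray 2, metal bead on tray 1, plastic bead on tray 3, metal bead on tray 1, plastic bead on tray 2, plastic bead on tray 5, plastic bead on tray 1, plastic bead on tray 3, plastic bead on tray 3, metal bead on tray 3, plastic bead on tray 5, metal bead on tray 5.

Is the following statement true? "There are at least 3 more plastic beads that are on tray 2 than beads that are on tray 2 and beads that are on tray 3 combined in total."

False

|plastic beads on tray 2| = 3.
beads on tray 2: 3; beads on tray 3: 5; combined: 3 + 5 = 8.
The claim requires 3 − 8 = -5 ≥ 3, which does not hold.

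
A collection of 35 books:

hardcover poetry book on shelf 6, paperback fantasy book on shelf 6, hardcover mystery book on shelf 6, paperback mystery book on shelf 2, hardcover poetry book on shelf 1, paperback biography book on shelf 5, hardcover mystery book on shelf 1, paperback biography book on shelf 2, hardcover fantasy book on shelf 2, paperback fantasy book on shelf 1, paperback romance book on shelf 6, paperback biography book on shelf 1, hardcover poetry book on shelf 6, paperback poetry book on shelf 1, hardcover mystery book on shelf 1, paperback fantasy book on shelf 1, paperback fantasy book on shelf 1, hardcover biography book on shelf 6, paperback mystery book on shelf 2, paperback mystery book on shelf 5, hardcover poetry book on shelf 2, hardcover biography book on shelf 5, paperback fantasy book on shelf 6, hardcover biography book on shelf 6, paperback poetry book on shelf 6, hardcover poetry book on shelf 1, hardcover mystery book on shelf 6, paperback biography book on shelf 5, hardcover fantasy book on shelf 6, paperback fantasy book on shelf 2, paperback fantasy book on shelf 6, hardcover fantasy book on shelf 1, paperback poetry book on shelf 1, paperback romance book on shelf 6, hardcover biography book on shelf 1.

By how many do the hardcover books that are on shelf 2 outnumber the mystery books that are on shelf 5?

hardcover books on shelf 2: 2.
mystery books on shelf 5: 1.
2 − 1 = 1.

1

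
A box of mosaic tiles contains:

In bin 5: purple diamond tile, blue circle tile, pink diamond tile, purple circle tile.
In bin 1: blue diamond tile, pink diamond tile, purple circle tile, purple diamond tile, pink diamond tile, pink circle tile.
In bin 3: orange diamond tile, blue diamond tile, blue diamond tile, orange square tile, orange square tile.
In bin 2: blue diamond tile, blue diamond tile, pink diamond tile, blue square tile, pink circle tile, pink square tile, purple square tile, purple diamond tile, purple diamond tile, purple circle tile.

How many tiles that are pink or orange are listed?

orange: 3; pink: 7; together 3 + 7 = 10.

10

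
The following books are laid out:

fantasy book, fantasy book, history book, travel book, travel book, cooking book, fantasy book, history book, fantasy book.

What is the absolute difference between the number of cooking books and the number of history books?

1

cooking books: 1. history books: 2.
|1 − 2| = 2 − 1 = 1.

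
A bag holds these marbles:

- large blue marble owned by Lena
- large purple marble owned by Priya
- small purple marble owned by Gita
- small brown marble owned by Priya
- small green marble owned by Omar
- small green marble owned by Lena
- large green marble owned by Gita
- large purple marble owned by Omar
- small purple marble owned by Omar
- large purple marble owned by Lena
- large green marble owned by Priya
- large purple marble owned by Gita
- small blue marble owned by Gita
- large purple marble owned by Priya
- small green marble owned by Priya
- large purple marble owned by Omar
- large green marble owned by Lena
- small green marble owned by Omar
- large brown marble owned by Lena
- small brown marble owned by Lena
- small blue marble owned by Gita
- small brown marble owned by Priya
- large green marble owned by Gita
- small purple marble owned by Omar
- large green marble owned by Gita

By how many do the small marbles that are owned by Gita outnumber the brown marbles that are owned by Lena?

small marbles owned by Gita: 3.
brown marbles owned by Lena: 2.
3 − 2 = 1.

1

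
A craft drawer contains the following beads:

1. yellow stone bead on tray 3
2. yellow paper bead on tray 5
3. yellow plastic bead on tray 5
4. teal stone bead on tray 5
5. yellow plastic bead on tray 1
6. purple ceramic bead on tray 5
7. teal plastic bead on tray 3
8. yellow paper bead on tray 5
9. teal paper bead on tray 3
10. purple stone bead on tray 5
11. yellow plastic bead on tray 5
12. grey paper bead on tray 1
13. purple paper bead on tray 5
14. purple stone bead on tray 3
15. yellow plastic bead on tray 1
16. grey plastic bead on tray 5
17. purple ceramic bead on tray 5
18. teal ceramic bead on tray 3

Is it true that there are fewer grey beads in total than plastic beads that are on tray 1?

False

|grey beads| = 2.
|plastic beads on tray 1| = 2.
The claim requires 2 < 2, which does not hold.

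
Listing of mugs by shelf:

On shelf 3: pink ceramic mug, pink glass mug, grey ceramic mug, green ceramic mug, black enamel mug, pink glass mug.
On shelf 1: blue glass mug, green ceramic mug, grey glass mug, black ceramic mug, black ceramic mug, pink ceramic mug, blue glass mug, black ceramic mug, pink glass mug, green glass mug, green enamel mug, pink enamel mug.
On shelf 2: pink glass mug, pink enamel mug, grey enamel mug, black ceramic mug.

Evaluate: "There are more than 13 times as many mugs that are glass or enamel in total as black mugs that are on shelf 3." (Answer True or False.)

mugs that are glass or enamel: 13.
black mugs on shelf 3: 1.
The claim requires 13 > 13 × 1 = 13, which does not hold.

False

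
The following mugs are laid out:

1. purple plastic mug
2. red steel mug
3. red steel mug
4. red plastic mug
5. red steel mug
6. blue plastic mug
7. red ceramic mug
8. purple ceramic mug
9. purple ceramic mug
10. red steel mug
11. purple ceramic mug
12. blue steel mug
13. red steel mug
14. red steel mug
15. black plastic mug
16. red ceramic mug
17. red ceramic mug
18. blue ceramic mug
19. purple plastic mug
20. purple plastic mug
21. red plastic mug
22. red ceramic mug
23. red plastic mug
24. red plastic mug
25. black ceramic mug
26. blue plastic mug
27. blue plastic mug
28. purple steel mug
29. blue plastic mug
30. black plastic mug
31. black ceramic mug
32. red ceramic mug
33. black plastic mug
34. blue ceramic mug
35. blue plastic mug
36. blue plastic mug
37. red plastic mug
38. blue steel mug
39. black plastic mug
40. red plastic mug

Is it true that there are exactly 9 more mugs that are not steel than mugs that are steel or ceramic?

False

mugs that are not steel: 31.
mugs that are steel or ceramic: 21.
The claim requires 31 − 21 (= 10) to equal 9, which does not hold.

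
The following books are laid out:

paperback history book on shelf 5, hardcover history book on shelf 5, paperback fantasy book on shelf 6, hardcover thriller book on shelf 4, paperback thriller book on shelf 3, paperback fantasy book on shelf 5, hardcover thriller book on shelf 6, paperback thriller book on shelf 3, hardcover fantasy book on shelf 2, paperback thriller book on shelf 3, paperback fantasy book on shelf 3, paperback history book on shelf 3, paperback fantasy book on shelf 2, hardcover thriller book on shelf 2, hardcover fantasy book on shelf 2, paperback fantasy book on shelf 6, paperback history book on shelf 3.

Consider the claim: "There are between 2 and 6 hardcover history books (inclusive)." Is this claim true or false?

False

There is 1 hardcover history book.
The claim requires 2 ≤ 1 ≤ 6, which does not hold.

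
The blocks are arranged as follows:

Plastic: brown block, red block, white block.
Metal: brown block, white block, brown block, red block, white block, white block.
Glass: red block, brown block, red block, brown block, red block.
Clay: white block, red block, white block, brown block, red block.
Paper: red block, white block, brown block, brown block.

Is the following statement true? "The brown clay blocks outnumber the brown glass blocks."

False

brown clay blocks: 1.
brown glass blocks: 2.
The claim requires 1 > 2, which does not hold.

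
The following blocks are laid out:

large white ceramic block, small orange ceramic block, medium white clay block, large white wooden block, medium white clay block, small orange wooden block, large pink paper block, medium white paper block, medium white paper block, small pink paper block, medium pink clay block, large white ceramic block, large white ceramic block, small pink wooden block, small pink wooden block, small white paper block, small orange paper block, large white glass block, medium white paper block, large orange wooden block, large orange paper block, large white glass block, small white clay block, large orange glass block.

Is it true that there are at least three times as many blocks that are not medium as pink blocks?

True

There are 18 blocks that are not medium.
There are 5 pink blocks.
The claim requires 18 ≥ 3 × 5 = 15, which holds.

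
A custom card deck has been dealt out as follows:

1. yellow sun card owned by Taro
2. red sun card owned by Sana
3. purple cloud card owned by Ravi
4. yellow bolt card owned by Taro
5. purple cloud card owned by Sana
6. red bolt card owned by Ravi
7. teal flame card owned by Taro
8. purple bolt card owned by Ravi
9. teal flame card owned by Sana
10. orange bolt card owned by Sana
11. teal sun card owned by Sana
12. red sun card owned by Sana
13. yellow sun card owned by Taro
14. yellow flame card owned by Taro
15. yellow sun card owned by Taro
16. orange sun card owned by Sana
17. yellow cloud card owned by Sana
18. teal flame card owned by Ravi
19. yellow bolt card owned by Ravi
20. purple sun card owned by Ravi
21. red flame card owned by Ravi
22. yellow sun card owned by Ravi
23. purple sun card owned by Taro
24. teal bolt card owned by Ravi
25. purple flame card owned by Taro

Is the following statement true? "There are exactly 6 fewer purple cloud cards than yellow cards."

purple cloud cards: 2.
yellow cards: 8.
The claim requires 8 − 2 (= 6) to equal 6, which holds.

True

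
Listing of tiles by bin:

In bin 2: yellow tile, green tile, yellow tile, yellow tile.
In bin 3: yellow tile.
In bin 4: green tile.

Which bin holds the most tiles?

bin 2

Counts by bin: bin 2→4, bin 4→1, bin 3→1.
The maximum is 4, held uniquely by bin 2.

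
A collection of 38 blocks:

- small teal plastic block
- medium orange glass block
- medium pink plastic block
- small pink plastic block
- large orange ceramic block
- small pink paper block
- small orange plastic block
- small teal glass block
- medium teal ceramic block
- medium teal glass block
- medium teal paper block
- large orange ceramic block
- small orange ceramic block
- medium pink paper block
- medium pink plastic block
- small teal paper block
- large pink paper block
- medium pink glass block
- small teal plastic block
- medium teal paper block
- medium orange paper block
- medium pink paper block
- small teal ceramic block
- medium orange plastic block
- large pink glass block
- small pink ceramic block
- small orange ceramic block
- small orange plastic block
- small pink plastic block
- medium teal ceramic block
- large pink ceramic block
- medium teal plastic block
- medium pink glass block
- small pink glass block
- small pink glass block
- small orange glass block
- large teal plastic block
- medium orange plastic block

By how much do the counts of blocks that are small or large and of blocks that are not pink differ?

1

blocks that are small or large: 22. blocks that are not pink: 23.
|22 − 23| = 23 − 22 = 1.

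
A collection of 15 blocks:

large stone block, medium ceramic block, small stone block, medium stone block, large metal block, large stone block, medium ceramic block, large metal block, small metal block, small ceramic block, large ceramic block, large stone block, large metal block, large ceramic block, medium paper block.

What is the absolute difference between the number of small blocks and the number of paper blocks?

small blocks: 3. paper blocks: 1.
|3 − 1| = 3 − 1 = 2.

2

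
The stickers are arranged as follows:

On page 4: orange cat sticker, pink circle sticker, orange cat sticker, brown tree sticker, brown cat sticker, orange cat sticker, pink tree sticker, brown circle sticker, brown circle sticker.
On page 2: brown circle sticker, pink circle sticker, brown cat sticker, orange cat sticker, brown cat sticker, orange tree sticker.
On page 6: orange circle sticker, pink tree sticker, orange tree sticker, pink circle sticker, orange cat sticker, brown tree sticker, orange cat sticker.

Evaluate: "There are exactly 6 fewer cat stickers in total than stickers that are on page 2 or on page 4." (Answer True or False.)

There are 9 cat stickers.
There are 15 stickers on page 2 or on page 4.
The claim requires 15 − 9 (= 6) to equal 6, which holds.

True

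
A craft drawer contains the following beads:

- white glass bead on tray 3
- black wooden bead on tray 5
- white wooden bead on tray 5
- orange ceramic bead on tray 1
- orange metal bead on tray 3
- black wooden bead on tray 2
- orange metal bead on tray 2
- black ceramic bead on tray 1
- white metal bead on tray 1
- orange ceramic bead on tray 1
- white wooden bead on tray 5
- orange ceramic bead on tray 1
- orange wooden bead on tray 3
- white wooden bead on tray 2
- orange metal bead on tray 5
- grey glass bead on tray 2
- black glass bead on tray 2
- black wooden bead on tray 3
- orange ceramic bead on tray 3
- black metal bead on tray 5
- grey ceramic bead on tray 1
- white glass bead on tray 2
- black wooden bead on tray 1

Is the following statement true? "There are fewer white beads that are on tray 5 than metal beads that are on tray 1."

False

white beads on tray 5: 2.
metal beads on tray 1: 1.
The claim requires 2 < 1, which does not hold.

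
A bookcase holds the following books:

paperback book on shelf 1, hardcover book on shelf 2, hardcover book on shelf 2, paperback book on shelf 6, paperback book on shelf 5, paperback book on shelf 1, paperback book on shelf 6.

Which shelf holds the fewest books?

Counts by shelf: shelf 6→2, shelf 2→2, shelf 1→2, shelf 5→1.
The minimum is 1, held uniquely by shelf 5.

shelf 5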